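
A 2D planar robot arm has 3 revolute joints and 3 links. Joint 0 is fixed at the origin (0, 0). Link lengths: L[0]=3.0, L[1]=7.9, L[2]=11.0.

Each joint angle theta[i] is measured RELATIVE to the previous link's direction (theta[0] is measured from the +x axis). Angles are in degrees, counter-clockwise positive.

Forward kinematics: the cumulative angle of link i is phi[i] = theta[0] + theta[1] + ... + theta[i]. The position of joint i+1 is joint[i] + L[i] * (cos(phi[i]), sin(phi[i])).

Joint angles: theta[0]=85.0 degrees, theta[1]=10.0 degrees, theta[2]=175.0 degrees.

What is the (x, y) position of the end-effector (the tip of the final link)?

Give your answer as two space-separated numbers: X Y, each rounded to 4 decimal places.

Answer: -0.4271 -0.1415

Derivation:
joint[0] = (0.0000, 0.0000)  (base)
link 0: phi[0] = 85 = 85 deg
  cos(85 deg) = 0.0872, sin(85 deg) = 0.9962
  joint[1] = (0.0000, 0.0000) + 3 * (0.0872, 0.9962) = (0.0000 + 0.2615, 0.0000 + 2.9886) = (0.2615, 2.9886)
link 1: phi[1] = 85 + 10 = 95 deg
  cos(95 deg) = -0.0872, sin(95 deg) = 0.9962
  joint[2] = (0.2615, 2.9886) + 7.9 * (-0.0872, 0.9962) = (0.2615 + -0.6885, 2.9886 + 7.8699) = (-0.4271, 10.8585)
link 2: phi[2] = 85 + 10 + 175 = 270 deg
  cos(270 deg) = -0.0000, sin(270 deg) = -1.0000
  joint[3] = (-0.4271, 10.8585) + 11 * (-0.0000, -1.0000) = (-0.4271 + -0.0000, 10.8585 + -11.0000) = (-0.4271, -0.1415)
End effector: (-0.4271, -0.1415)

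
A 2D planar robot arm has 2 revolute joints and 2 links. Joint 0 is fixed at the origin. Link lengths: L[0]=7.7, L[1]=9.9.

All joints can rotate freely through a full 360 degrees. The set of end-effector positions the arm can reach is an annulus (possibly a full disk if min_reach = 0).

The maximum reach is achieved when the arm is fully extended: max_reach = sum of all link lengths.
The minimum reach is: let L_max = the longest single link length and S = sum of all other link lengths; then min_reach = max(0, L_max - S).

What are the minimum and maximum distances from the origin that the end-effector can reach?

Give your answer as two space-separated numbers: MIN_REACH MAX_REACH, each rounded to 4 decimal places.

Answer: 2.2000 17.6000

Derivation:
Link lengths: [7.7, 9.9]
max_reach = 7.7 + 9.9 = 17.6
L_max = max([7.7, 9.9]) = 9.9
S (sum of others) = 17.6 - 9.9 = 7.7
min_reach = max(0, 9.9 - 7.7) = max(0, 2.2) = 2.2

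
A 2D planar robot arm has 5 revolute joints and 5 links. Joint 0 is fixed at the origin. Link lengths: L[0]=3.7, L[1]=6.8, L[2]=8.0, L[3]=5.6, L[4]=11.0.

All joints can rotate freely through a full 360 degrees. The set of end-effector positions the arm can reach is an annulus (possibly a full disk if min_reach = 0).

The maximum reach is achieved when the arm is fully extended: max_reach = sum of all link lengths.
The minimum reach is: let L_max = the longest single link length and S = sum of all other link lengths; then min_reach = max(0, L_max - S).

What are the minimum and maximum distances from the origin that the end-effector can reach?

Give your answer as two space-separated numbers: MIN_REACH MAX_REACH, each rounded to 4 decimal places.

Answer: 0.0000 35.1000

Derivation:
Link lengths: [3.7, 6.8, 8.0, 5.6, 11.0]
max_reach = 3.7 + 6.8 + 8 + 5.6 + 11 = 35.1
L_max = max([3.7, 6.8, 8.0, 5.6, 11.0]) = 11
S (sum of others) = 35.1 - 11 = 24.1
min_reach = max(0, 11 - 24.1) = max(0, -13.1) = 0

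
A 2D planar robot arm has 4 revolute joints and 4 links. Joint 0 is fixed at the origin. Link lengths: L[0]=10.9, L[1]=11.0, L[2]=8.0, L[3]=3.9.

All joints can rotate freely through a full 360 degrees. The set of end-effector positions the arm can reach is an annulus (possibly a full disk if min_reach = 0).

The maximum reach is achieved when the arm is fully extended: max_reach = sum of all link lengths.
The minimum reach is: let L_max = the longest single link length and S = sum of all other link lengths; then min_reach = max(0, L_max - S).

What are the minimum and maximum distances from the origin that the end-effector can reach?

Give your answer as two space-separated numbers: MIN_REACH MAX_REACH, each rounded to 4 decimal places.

Answer: 0.0000 33.8000

Derivation:
Link lengths: [10.9, 11.0, 8.0, 3.9]
max_reach = 10.9 + 11 + 8 + 3.9 = 33.8
L_max = max([10.9, 11.0, 8.0, 3.9]) = 11
S (sum of others) = 33.8 - 11 = 22.8
min_reach = max(0, 11 - 22.8) = max(0, -11.8) = 0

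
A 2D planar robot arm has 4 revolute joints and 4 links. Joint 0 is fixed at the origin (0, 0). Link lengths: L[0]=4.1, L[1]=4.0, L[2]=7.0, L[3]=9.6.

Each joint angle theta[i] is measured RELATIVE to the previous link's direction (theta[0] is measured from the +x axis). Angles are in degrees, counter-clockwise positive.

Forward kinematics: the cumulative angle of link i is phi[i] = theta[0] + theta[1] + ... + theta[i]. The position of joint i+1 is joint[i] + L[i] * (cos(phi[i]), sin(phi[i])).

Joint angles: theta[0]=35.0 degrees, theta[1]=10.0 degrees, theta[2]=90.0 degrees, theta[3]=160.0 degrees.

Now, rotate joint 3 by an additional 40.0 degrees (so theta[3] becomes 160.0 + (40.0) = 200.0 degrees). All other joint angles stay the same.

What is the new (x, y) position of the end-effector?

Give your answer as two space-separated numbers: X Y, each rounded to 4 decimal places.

joint[0] = (0.0000, 0.0000)  (base)
link 0: phi[0] = 35 = 35 deg
  cos(35 deg) = 0.8192, sin(35 deg) = 0.5736
  joint[1] = (0.0000, 0.0000) + 4.1 * (0.8192, 0.5736) = (0.0000 + 3.3585, 0.0000 + 2.3517) = (3.3585, 2.3517)
link 1: phi[1] = 35 + 10 = 45 deg
  cos(45 deg) = 0.7071, sin(45 deg) = 0.7071
  joint[2] = (3.3585, 2.3517) + 4 * (0.7071, 0.7071) = (3.3585 + 2.8284, 2.3517 + 2.8284) = (6.1870, 5.1801)
link 2: phi[2] = 35 + 10 + 90 = 135 deg
  cos(135 deg) = -0.7071, sin(135 deg) = 0.7071
  joint[3] = (6.1870, 5.1801) + 7 * (-0.7071, 0.7071) = (6.1870 + -4.9497, 5.1801 + 4.9497) = (1.2372, 10.1298)
link 3: phi[3] = 35 + 10 + 90 + 200 = 335 deg
  cos(335 deg) = 0.9063, sin(335 deg) = -0.4226
  joint[4] = (1.2372, 10.1298) + 9.6 * (0.9063, -0.4226) = (1.2372 + 8.7006, 10.1298 + -4.0571) = (9.9378, 6.0727)
End effector: (9.9378, 6.0727)

Answer: 9.9378 6.0727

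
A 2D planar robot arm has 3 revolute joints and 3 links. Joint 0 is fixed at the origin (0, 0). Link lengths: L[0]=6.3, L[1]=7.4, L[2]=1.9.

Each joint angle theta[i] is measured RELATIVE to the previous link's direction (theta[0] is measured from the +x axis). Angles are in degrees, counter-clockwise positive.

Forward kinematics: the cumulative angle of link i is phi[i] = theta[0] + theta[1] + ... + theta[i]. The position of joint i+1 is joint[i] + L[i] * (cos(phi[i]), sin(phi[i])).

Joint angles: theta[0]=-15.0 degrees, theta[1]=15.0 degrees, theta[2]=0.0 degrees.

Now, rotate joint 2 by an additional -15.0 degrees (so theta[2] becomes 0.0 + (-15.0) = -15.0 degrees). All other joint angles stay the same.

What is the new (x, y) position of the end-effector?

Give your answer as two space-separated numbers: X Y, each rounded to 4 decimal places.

joint[0] = (0.0000, 0.0000)  (base)
link 0: phi[0] = -15 = -15 deg
  cos(-15 deg) = 0.9659, sin(-15 deg) = -0.2588
  joint[1] = (0.0000, 0.0000) + 6.3 * (0.9659, -0.2588) = (0.0000 + 6.0853, 0.0000 + -1.6306) = (6.0853, -1.6306)
link 1: phi[1] = -15 + 15 = 0 deg
  cos(0 deg) = 1.0000, sin(0 deg) = 0.0000
  joint[2] = (6.0853, -1.6306) + 7.4 * (1.0000, 0.0000) = (6.0853 + 7.4000, -1.6306 + 0.0000) = (13.4853, -1.6306)
link 2: phi[2] = -15 + 15 + -15 = -15 deg
  cos(-15 deg) = 0.9659, sin(-15 deg) = -0.2588
  joint[3] = (13.4853, -1.6306) + 1.9 * (0.9659, -0.2588) = (13.4853 + 1.8353, -1.6306 + -0.4918) = (15.3206, -2.1223)
End effector: (15.3206, -2.1223)

Answer: 15.3206 -2.1223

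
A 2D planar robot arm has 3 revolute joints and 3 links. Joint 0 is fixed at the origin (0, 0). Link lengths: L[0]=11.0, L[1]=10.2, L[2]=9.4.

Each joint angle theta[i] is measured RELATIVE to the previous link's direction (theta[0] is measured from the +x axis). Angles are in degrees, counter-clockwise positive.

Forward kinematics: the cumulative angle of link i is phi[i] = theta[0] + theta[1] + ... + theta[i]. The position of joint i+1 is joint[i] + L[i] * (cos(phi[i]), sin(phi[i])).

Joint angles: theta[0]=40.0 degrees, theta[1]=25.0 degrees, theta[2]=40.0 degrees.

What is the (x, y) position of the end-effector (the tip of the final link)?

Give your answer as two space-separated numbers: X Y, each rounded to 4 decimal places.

joint[0] = (0.0000, 0.0000)  (base)
link 0: phi[0] = 40 = 40 deg
  cos(40 deg) = 0.7660, sin(40 deg) = 0.6428
  joint[1] = (0.0000, 0.0000) + 11 * (0.7660, 0.6428) = (0.0000 + 8.4265, 0.0000 + 7.0707) = (8.4265, 7.0707)
link 1: phi[1] = 40 + 25 = 65 deg
  cos(65 deg) = 0.4226, sin(65 deg) = 0.9063
  joint[2] = (8.4265, 7.0707) + 10.2 * (0.4226, 0.9063) = (8.4265 + 4.3107, 7.0707 + 9.2443) = (12.7372, 16.3150)
link 2: phi[2] = 40 + 25 + 40 = 105 deg
  cos(105 deg) = -0.2588, sin(105 deg) = 0.9659
  joint[3] = (12.7372, 16.3150) + 9.4 * (-0.2588, 0.9659) = (12.7372 + -2.4329, 16.3150 + 9.0797) = (10.3043, 25.3947)
End effector: (10.3043, 25.3947)

Answer: 10.3043 25.3947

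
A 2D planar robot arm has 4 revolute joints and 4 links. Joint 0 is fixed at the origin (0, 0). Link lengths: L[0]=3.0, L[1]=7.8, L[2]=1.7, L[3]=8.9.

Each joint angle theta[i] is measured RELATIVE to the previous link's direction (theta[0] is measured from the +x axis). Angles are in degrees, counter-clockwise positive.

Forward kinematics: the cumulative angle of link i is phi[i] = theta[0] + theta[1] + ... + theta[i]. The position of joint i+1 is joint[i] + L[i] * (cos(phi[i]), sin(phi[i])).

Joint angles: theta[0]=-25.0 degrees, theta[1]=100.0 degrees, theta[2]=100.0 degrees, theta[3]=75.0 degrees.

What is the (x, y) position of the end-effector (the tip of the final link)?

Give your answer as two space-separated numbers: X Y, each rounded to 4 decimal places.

Answer: 0.0002 -1.9487

Derivation:
joint[0] = (0.0000, 0.0000)  (base)
link 0: phi[0] = -25 = -25 deg
  cos(-25 deg) = 0.9063, sin(-25 deg) = -0.4226
  joint[1] = (0.0000, 0.0000) + 3 * (0.9063, -0.4226) = (0.0000 + 2.7189, 0.0000 + -1.2679) = (2.7189, -1.2679)
link 1: phi[1] = -25 + 100 = 75 deg
  cos(75 deg) = 0.2588, sin(75 deg) = 0.9659
  joint[2] = (2.7189, -1.2679) + 7.8 * (0.2588, 0.9659) = (2.7189 + 2.0188, -1.2679 + 7.5342) = (4.7377, 6.2664)
link 2: phi[2] = -25 + 100 + 100 = 175 deg
  cos(175 deg) = -0.9962, sin(175 deg) = 0.0872
  joint[3] = (4.7377, 6.2664) + 1.7 * (-0.9962, 0.0872) = (4.7377 + -1.6935, 6.2664 + 0.1482) = (3.0442, 6.4145)
link 3: phi[3] = -25 + 100 + 100 + 75 = 250 deg
  cos(250 deg) = -0.3420, sin(250 deg) = -0.9397
  joint[4] = (3.0442, 6.4145) + 8.9 * (-0.3420, -0.9397) = (3.0442 + -3.0440, 6.4145 + -8.3633) = (0.0002, -1.9487)
End effector: (0.0002, -1.9487)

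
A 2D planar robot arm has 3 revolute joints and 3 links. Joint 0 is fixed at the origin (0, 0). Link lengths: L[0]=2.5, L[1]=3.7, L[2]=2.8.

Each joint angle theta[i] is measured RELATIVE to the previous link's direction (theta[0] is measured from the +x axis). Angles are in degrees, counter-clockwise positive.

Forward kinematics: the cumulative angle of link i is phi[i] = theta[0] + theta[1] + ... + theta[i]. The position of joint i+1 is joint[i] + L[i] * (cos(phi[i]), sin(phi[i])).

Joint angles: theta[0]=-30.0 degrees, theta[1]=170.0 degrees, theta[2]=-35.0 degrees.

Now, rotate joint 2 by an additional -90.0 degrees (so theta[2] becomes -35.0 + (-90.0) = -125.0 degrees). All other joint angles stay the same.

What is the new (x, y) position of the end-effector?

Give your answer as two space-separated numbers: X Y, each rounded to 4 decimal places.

joint[0] = (0.0000, 0.0000)  (base)
link 0: phi[0] = -30 = -30 deg
  cos(-30 deg) = 0.8660, sin(-30 deg) = -0.5000
  joint[1] = (0.0000, 0.0000) + 2.5 * (0.8660, -0.5000) = (0.0000 + 2.1651, 0.0000 + -1.2500) = (2.1651, -1.2500)
link 1: phi[1] = -30 + 170 = 140 deg
  cos(140 deg) = -0.7660, sin(140 deg) = 0.6428
  joint[2] = (2.1651, -1.2500) + 3.7 * (-0.7660, 0.6428) = (2.1651 + -2.8344, -1.2500 + 2.3783) = (-0.6693, 1.1283)
link 2: phi[2] = -30 + 170 + -125 = 15 deg
  cos(15 deg) = 0.9659, sin(15 deg) = 0.2588
  joint[3] = (-0.6693, 1.1283) + 2.8 * (0.9659, 0.2588) = (-0.6693 + 2.7046, 1.1283 + 0.7247) = (2.0353, 1.8530)
End effector: (2.0353, 1.8530)

Answer: 2.0353 1.8530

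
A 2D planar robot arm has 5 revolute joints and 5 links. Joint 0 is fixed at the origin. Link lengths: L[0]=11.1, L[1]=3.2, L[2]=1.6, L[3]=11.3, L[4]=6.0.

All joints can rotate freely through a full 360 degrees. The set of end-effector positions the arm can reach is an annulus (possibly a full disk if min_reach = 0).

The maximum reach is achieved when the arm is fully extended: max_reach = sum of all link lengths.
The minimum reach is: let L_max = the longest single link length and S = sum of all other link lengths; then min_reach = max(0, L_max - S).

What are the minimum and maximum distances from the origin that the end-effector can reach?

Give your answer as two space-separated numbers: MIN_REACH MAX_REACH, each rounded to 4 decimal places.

Answer: 0.0000 33.2000

Derivation:
Link lengths: [11.1, 3.2, 1.6, 11.3, 6.0]
max_reach = 11.1 + 3.2 + 1.6 + 11.3 + 6 = 33.2
L_max = max([11.1, 3.2, 1.6, 11.3, 6.0]) = 11.3
S (sum of others) = 33.2 - 11.3 = 21.9
min_reach = max(0, 11.3 - 21.9) = max(0, -10.6) = 0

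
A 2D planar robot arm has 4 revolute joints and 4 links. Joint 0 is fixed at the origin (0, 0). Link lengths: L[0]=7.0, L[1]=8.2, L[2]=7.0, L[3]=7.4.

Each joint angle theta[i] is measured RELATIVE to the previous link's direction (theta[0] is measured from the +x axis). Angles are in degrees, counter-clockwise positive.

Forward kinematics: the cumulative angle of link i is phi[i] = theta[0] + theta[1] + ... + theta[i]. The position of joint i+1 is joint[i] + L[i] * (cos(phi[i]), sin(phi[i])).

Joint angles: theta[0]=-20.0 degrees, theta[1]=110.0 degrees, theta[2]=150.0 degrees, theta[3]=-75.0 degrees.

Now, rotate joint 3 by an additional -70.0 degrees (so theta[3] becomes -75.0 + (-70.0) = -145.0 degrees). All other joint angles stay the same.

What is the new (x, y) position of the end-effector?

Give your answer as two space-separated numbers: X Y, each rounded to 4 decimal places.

Answer: 2.4329 7.1155

Derivation:
joint[0] = (0.0000, 0.0000)  (base)
link 0: phi[0] = -20 = -20 deg
  cos(-20 deg) = 0.9397, sin(-20 deg) = -0.3420
  joint[1] = (0.0000, 0.0000) + 7 * (0.9397, -0.3420) = (0.0000 + 6.5778, 0.0000 + -2.3941) = (6.5778, -2.3941)
link 1: phi[1] = -20 + 110 = 90 deg
  cos(90 deg) = 0.0000, sin(90 deg) = 1.0000
  joint[2] = (6.5778, -2.3941) + 8.2 * (0.0000, 1.0000) = (6.5778 + 0.0000, -2.3941 + 8.2000) = (6.5778, 5.8059)
link 2: phi[2] = -20 + 110 + 150 = 240 deg
  cos(240 deg) = -0.5000, sin(240 deg) = -0.8660
  joint[3] = (6.5778, 5.8059) + 7 * (-0.5000, -0.8660) = (6.5778 + -3.5000, 5.8059 + -6.0622) = (3.0778, -0.2563)
link 3: phi[3] = -20 + 110 + 150 + -145 = 95 deg
  cos(95 deg) = -0.0872, sin(95 deg) = 0.9962
  joint[4] = (3.0778, -0.2563) + 7.4 * (-0.0872, 0.9962) = (3.0778 + -0.6450, -0.2563 + 7.3718) = (2.4329, 7.1155)
End effector: (2.4329, 7.1155)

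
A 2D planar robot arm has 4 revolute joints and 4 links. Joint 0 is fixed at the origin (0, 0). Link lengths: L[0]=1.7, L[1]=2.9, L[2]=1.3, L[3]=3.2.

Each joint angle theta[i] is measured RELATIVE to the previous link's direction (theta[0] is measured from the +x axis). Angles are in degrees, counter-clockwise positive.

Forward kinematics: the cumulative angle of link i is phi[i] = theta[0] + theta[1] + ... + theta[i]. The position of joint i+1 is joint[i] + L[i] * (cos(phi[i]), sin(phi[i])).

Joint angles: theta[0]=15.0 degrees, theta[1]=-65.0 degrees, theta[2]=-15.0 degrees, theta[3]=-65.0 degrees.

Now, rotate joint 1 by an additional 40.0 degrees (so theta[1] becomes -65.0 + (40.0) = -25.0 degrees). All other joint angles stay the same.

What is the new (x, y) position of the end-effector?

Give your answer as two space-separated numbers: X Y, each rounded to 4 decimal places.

joint[0] = (0.0000, 0.0000)  (base)
link 0: phi[0] = 15 = 15 deg
  cos(15 deg) = 0.9659, sin(15 deg) = 0.2588
  joint[1] = (0.0000, 0.0000) + 1.7 * (0.9659, 0.2588) = (0.0000 + 1.6421, 0.0000 + 0.4400) = (1.6421, 0.4400)
link 1: phi[1] = 15 + -25 = -10 deg
  cos(-10 deg) = 0.9848, sin(-10 deg) = -0.1736
  joint[2] = (1.6421, 0.4400) + 2.9 * (0.9848, -0.1736) = (1.6421 + 2.8559, 0.4400 + -0.5036) = (4.4980, -0.0636)
link 2: phi[2] = 15 + -25 + -15 = -25 deg
  cos(-25 deg) = 0.9063, sin(-25 deg) = -0.4226
  joint[3] = (4.4980, -0.0636) + 1.3 * (0.9063, -0.4226) = (4.4980 + 1.1782, -0.0636 + -0.5494) = (5.6762, -0.6130)
link 3: phi[3] = 15 + -25 + -15 + -65 = -90 deg
  cos(-90 deg) = 0.0000, sin(-90 deg) = -1.0000
  joint[4] = (5.6762, -0.6130) + 3.2 * (0.0000, -1.0000) = (5.6762 + 0.0000, -0.6130 + -3.2000) = (5.6762, -3.8130)
End effector: (5.6762, -3.8130)

Answer: 5.6762 -3.8130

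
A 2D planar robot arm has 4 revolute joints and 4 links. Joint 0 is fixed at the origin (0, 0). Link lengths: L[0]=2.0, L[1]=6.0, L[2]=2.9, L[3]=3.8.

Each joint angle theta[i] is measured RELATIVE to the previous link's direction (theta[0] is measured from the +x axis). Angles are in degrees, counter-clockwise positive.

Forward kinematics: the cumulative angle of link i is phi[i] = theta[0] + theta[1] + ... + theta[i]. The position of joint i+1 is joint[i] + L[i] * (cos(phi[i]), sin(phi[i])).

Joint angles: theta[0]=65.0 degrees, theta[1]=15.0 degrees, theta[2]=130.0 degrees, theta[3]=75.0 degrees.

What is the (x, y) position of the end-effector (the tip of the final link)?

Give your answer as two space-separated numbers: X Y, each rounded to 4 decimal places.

Answer: 0.3592 2.6009

Derivation:
joint[0] = (0.0000, 0.0000)  (base)
link 0: phi[0] = 65 = 65 deg
  cos(65 deg) = 0.4226, sin(65 deg) = 0.9063
  joint[1] = (0.0000, 0.0000) + 2 * (0.4226, 0.9063) = (0.0000 + 0.8452, 0.0000 + 1.8126) = (0.8452, 1.8126)
link 1: phi[1] = 65 + 15 = 80 deg
  cos(80 deg) = 0.1736, sin(80 deg) = 0.9848
  joint[2] = (0.8452, 1.8126) + 6 * (0.1736, 0.9848) = (0.8452 + 1.0419, 1.8126 + 5.9088) = (1.8871, 7.7215)
link 2: phi[2] = 65 + 15 + 130 = 210 deg
  cos(210 deg) = -0.8660, sin(210 deg) = -0.5000
  joint[3] = (1.8871, 7.7215) + 2.9 * (-0.8660, -0.5000) = (1.8871 + -2.5115, 7.7215 + -1.4500) = (-0.6243, 6.2715)
link 3: phi[3] = 65 + 15 + 130 + 75 = 285 deg
  cos(285 deg) = 0.2588, sin(285 deg) = -0.9659
  joint[4] = (-0.6243, 6.2715) + 3.8 * (0.2588, -0.9659) = (-0.6243 + 0.9835, 6.2715 + -3.6705) = (0.3592, 2.6009)
End effector: (0.3592, 2.6009)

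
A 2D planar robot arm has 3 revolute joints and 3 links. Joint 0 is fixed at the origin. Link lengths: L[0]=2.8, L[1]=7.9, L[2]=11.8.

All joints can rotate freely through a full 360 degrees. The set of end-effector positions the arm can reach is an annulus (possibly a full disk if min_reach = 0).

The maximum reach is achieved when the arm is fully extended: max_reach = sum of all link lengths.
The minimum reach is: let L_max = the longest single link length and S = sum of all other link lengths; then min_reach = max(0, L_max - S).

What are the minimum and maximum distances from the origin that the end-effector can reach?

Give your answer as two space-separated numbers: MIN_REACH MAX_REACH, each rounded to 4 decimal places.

Answer: 1.1000 22.5000

Derivation:
Link lengths: [2.8, 7.9, 11.8]
max_reach = 2.8 + 7.9 + 11.8 = 22.5
L_max = max([2.8, 7.9, 11.8]) = 11.8
S (sum of others) = 22.5 - 11.8 = 10.7
min_reach = max(0, 11.8 - 10.7) = max(0, 1.1) = 1.1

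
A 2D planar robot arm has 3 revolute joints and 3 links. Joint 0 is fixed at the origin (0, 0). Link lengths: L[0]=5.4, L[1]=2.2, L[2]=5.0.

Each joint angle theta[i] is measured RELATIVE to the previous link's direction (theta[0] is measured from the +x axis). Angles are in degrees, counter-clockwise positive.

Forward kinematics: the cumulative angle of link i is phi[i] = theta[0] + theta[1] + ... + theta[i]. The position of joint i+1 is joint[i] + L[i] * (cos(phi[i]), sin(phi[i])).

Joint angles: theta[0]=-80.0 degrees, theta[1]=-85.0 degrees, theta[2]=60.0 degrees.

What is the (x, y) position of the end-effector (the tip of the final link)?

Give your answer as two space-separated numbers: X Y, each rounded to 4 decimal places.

joint[0] = (0.0000, 0.0000)  (base)
link 0: phi[0] = -80 = -80 deg
  cos(-80 deg) = 0.1736, sin(-80 deg) = -0.9848
  joint[1] = (0.0000, 0.0000) + 5.4 * (0.1736, -0.9848) = (0.0000 + 0.9377, 0.0000 + -5.3180) = (0.9377, -5.3180)
link 1: phi[1] = -80 + -85 = -165 deg
  cos(-165 deg) = -0.9659, sin(-165 deg) = -0.2588
  joint[2] = (0.9377, -5.3180) + 2.2 * (-0.9659, -0.2588) = (0.9377 + -2.1250, -5.3180 + -0.5694) = (-1.1873, -5.8874)
link 2: phi[2] = -80 + -85 + 60 = -105 deg
  cos(-105 deg) = -0.2588, sin(-105 deg) = -0.9659
  joint[3] = (-1.1873, -5.8874) + 5 * (-0.2588, -0.9659) = (-1.1873 + -1.2941, -5.8874 + -4.8296) = (-2.4814, -10.7170)
End effector: (-2.4814, -10.7170)

Answer: -2.4814 -10.7170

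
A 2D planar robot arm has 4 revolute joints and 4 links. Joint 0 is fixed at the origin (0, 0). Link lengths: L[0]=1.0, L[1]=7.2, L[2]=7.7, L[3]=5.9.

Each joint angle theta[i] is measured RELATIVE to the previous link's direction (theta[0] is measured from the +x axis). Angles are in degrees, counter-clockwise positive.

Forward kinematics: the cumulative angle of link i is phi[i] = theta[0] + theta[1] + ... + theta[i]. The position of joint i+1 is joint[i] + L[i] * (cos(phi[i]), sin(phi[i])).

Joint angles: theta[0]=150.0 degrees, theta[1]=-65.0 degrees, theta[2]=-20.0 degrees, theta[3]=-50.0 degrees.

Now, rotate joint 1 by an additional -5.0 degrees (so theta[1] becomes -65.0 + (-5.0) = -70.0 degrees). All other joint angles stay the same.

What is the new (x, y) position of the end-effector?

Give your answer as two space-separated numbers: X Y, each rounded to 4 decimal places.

joint[0] = (0.0000, 0.0000)  (base)
link 0: phi[0] = 150 = 150 deg
  cos(150 deg) = -0.8660, sin(150 deg) = 0.5000
  joint[1] = (0.0000, 0.0000) + 1 * (-0.8660, 0.5000) = (0.0000 + -0.8660, 0.0000 + 0.5000) = (-0.8660, 0.5000)
link 1: phi[1] = 150 + -70 = 80 deg
  cos(80 deg) = 0.1736, sin(80 deg) = 0.9848
  joint[2] = (-0.8660, 0.5000) + 7.2 * (0.1736, 0.9848) = (-0.8660 + 1.2503, 0.5000 + 7.0906) = (0.3842, 7.5906)
link 2: phi[2] = 150 + -70 + -20 = 60 deg
  cos(60 deg) = 0.5000, sin(60 deg) = 0.8660
  joint[3] = (0.3842, 7.5906) + 7.7 * (0.5000, 0.8660) = (0.3842 + 3.8500, 7.5906 + 6.6684) = (4.2342, 14.2590)
link 3: phi[3] = 150 + -70 + -20 + -50 = 10 deg
  cos(10 deg) = 0.9848, sin(10 deg) = 0.1736
  joint[4] = (4.2342, 14.2590) + 5.9 * (0.9848, 0.1736) = (4.2342 + 5.8104, 14.2590 + 1.0245) = (10.0446, 15.2835)
End effector: (10.0446, 15.2835)

Answer: 10.0446 15.2835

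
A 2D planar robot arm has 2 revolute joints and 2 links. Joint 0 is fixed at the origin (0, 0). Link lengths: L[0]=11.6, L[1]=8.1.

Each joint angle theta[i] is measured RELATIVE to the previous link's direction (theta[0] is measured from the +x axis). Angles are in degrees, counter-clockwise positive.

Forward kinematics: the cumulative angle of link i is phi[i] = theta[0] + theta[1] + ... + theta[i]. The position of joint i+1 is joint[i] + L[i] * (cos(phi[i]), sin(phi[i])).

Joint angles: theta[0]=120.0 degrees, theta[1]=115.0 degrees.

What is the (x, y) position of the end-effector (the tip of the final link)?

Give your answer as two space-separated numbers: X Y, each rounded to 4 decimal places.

joint[0] = (0.0000, 0.0000)  (base)
link 0: phi[0] = 120 = 120 deg
  cos(120 deg) = -0.5000, sin(120 deg) = 0.8660
  joint[1] = (0.0000, 0.0000) + 11.6 * (-0.5000, 0.8660) = (0.0000 + -5.8000, 0.0000 + 10.0459) = (-5.8000, 10.0459)
link 1: phi[1] = 120 + 115 = 235 deg
  cos(235 deg) = -0.5736, sin(235 deg) = -0.8192
  joint[2] = (-5.8000, 10.0459) + 8.1 * (-0.5736, -0.8192) = (-5.8000 + -4.6460, 10.0459 + -6.6351) = (-10.4460, 3.4108)
End effector: (-10.4460, 3.4108)

Answer: -10.4460 3.4108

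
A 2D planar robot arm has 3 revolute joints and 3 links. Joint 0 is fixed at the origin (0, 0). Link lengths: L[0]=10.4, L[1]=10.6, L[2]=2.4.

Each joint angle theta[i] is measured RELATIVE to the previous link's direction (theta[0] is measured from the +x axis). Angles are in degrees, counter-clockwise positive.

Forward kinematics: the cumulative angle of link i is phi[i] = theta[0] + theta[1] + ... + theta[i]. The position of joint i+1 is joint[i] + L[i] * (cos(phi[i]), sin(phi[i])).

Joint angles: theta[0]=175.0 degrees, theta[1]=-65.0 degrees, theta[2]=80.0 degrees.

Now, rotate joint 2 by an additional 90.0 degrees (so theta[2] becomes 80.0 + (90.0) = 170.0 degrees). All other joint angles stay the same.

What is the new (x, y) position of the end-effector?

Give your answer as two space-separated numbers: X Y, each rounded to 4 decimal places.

Answer: -13.5691 8.5036

Derivation:
joint[0] = (0.0000, 0.0000)  (base)
link 0: phi[0] = 175 = 175 deg
  cos(175 deg) = -0.9962, sin(175 deg) = 0.0872
  joint[1] = (0.0000, 0.0000) + 10.4 * (-0.9962, 0.0872) = (0.0000 + -10.3604, 0.0000 + 0.9064) = (-10.3604, 0.9064)
link 1: phi[1] = 175 + -65 = 110 deg
  cos(110 deg) = -0.3420, sin(110 deg) = 0.9397
  joint[2] = (-10.3604, 0.9064) + 10.6 * (-0.3420, 0.9397) = (-10.3604 + -3.6254, 0.9064 + 9.9607) = (-13.9858, 10.8672)
link 2: phi[2] = 175 + -65 + 170 = 280 deg
  cos(280 deg) = 0.1736, sin(280 deg) = -0.9848
  joint[3] = (-13.9858, 10.8672) + 2.4 * (0.1736, -0.9848) = (-13.9858 + 0.4168, 10.8672 + -2.3635) = (-13.5691, 8.5036)
End effector: (-13.5691, 8.5036)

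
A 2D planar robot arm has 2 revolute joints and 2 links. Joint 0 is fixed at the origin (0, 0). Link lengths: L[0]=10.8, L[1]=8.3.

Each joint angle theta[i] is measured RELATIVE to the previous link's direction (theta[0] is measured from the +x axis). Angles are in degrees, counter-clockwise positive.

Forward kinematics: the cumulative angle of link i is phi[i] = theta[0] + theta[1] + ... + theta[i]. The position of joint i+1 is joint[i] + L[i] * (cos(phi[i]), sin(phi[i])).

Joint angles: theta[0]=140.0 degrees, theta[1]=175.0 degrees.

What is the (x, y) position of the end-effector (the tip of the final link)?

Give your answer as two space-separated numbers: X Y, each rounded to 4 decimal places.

Answer: -2.4043 1.0731

Derivation:
joint[0] = (0.0000, 0.0000)  (base)
link 0: phi[0] = 140 = 140 deg
  cos(140 deg) = -0.7660, sin(140 deg) = 0.6428
  joint[1] = (0.0000, 0.0000) + 10.8 * (-0.7660, 0.6428) = (0.0000 + -8.2733, 0.0000 + 6.9421) = (-8.2733, 6.9421)
link 1: phi[1] = 140 + 175 = 315 deg
  cos(315 deg) = 0.7071, sin(315 deg) = -0.7071
  joint[2] = (-8.2733, 6.9421) + 8.3 * (0.7071, -0.7071) = (-8.2733 + 5.8690, 6.9421 + -5.8690) = (-2.4043, 1.0731)
End effector: (-2.4043, 1.0731)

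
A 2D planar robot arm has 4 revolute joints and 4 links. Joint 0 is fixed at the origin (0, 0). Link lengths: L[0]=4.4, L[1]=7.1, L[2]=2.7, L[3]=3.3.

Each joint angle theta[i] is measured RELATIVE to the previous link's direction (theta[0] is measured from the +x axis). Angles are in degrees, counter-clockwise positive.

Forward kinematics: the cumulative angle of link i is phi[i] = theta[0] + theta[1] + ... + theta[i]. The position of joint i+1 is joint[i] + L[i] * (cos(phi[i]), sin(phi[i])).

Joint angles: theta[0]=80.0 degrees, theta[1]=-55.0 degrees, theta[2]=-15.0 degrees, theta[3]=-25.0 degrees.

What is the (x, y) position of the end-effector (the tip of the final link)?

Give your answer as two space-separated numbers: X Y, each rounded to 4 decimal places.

joint[0] = (0.0000, 0.0000)  (base)
link 0: phi[0] = 80 = 80 deg
  cos(80 deg) = 0.1736, sin(80 deg) = 0.9848
  joint[1] = (0.0000, 0.0000) + 4.4 * (0.1736, 0.9848) = (0.0000 + 0.7641, 0.0000 + 4.3332) = (0.7641, 4.3332)
link 1: phi[1] = 80 + -55 = 25 deg
  cos(25 deg) = 0.9063, sin(25 deg) = 0.4226
  joint[2] = (0.7641, 4.3332) + 7.1 * (0.9063, 0.4226) = (0.7641 + 6.4348, 4.3332 + 3.0006) = (7.1988, 7.3337)
link 2: phi[2] = 80 + -55 + -15 = 10 deg
  cos(10 deg) = 0.9848, sin(10 deg) = 0.1736
  joint[3] = (7.1988, 7.3337) + 2.7 * (0.9848, 0.1736) = (7.1988 + 2.6590, 7.3337 + 0.4689) = (9.8578, 7.8026)
link 3: phi[3] = 80 + -55 + -15 + -25 = -15 deg
  cos(-15 deg) = 0.9659, sin(-15 deg) = -0.2588
  joint[4] = (9.8578, 7.8026) + 3.3 * (0.9659, -0.2588) = (9.8578 + 3.1876, 7.8026 + -0.8541) = (13.0454, 6.9485)
End effector: (13.0454, 6.9485)

Answer: 13.0454 6.9485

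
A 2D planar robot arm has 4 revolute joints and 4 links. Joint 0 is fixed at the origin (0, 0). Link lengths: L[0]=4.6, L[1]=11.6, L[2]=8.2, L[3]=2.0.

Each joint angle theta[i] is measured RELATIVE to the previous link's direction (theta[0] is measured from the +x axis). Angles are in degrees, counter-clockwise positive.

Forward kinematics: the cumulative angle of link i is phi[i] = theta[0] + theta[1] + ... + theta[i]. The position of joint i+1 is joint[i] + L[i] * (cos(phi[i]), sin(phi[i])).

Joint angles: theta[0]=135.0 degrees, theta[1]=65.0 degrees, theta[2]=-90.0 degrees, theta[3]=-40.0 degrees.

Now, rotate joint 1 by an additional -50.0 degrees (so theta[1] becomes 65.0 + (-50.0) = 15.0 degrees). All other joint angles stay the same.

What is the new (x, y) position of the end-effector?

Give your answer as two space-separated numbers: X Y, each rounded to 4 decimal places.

joint[0] = (0.0000, 0.0000)  (base)
link 0: phi[0] = 135 = 135 deg
  cos(135 deg) = -0.7071, sin(135 deg) = 0.7071
  joint[1] = (0.0000, 0.0000) + 4.6 * (-0.7071, 0.7071) = (0.0000 + -3.2527, 0.0000 + 3.2527) = (-3.2527, 3.2527)
link 1: phi[1] = 135 + 15 = 150 deg
  cos(150 deg) = -0.8660, sin(150 deg) = 0.5000
  joint[2] = (-3.2527, 3.2527) + 11.6 * (-0.8660, 0.5000) = (-3.2527 + -10.0459, 3.2527 + 5.8000) = (-13.2986, 9.0527)
link 2: phi[2] = 135 + 15 + -90 = 60 deg
  cos(60 deg) = 0.5000, sin(60 deg) = 0.8660
  joint[3] = (-13.2986, 9.0527) + 8.2 * (0.5000, 0.8660) = (-13.2986 + 4.1000, 9.0527 + 7.1014) = (-9.1986, 16.1541)
link 3: phi[3] = 135 + 15 + -90 + -40 = 20 deg
  cos(20 deg) = 0.9397, sin(20 deg) = 0.3420
  joint[4] = (-9.1986, 16.1541) + 2 * (0.9397, 0.3420) = (-9.1986 + 1.8794, 16.1541 + 0.6840) = (-7.3192, 16.8381)
End effector: (-7.3192, 16.8381)

Answer: -7.3192 16.8381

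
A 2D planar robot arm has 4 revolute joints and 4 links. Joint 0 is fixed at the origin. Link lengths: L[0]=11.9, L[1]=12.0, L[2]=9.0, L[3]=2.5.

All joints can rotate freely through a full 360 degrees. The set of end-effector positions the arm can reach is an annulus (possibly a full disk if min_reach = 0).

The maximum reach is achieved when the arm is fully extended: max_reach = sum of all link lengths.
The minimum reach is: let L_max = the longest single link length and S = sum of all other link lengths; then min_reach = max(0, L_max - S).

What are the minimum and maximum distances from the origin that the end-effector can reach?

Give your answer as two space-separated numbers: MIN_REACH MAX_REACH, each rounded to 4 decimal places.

Link lengths: [11.9, 12.0, 9.0, 2.5]
max_reach = 11.9 + 12 + 9 + 2.5 = 35.4
L_max = max([11.9, 12.0, 9.0, 2.5]) = 12
S (sum of others) = 35.4 - 12 = 23.4
min_reach = max(0, 12 - 23.4) = max(0, -11.4) = 0

Answer: 0.0000 35.4000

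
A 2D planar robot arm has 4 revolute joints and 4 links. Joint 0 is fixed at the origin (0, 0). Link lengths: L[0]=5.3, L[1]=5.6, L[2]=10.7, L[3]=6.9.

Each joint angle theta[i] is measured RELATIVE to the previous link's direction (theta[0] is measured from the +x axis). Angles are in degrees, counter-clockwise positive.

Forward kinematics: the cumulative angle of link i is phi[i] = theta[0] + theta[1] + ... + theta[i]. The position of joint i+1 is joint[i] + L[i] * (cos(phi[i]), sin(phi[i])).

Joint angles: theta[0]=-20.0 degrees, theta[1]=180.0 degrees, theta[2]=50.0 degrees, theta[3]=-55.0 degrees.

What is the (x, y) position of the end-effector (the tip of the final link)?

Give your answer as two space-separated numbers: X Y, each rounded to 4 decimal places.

joint[0] = (0.0000, 0.0000)  (base)
link 0: phi[0] = -20 = -20 deg
  cos(-20 deg) = 0.9397, sin(-20 deg) = -0.3420
  joint[1] = (0.0000, 0.0000) + 5.3 * (0.9397, -0.3420) = (0.0000 + 4.9804, 0.0000 + -1.8127) = (4.9804, -1.8127)
link 1: phi[1] = -20 + 180 = 160 deg
  cos(160 deg) = -0.9397, sin(160 deg) = 0.3420
  joint[2] = (4.9804, -1.8127) + 5.6 * (-0.9397, 0.3420) = (4.9804 + -5.2623, -1.8127 + 1.9153) = (-0.2819, 0.1026)
link 2: phi[2] = -20 + 180 + 50 = 210 deg
  cos(210 deg) = -0.8660, sin(210 deg) = -0.5000
  joint[3] = (-0.2819, 0.1026) + 10.7 * (-0.8660, -0.5000) = (-0.2819 + -9.2665, 0.1026 + -5.3500) = (-9.5484, -5.2474)
link 3: phi[3] = -20 + 180 + 50 + -55 = 155 deg
  cos(155 deg) = -0.9063, sin(155 deg) = 0.4226
  joint[4] = (-9.5484, -5.2474) + 6.9 * (-0.9063, 0.4226) = (-9.5484 + -6.2535, -5.2474 + 2.9161) = (-15.8019, -2.3313)
End effector: (-15.8019, -2.3313)

Answer: -15.8019 -2.3313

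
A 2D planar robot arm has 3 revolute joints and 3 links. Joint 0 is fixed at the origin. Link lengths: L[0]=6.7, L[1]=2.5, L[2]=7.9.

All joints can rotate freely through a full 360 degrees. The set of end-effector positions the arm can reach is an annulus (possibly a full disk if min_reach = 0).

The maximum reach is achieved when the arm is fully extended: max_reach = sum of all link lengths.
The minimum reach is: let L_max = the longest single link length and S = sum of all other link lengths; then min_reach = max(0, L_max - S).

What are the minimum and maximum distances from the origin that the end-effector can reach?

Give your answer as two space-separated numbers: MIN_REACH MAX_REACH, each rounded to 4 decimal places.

Link lengths: [6.7, 2.5, 7.9]
max_reach = 6.7 + 2.5 + 7.9 = 17.1
L_max = max([6.7, 2.5, 7.9]) = 7.9
S (sum of others) = 17.1 - 7.9 = 9.2
min_reach = max(0, 7.9 - 9.2) = max(0, -1.3) = 0

Answer: 0.0000 17.1000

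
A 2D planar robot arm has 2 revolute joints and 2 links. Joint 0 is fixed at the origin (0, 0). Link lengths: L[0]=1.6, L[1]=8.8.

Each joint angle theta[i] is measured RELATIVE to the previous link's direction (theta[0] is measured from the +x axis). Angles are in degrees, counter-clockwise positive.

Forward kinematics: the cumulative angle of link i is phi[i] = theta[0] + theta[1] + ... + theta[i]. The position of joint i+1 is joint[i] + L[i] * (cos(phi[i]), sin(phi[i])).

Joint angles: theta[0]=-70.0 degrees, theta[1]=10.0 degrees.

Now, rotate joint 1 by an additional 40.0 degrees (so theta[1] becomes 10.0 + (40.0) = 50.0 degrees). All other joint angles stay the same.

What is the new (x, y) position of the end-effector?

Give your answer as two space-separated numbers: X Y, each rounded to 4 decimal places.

Answer: 8.8165 -4.5133

Derivation:
joint[0] = (0.0000, 0.0000)  (base)
link 0: phi[0] = -70 = -70 deg
  cos(-70 deg) = 0.3420, sin(-70 deg) = -0.9397
  joint[1] = (0.0000, 0.0000) + 1.6 * (0.3420, -0.9397) = (0.0000 + 0.5472, 0.0000 + -1.5035) = (0.5472, -1.5035)
link 1: phi[1] = -70 + 50 = -20 deg
  cos(-20 deg) = 0.9397, sin(-20 deg) = -0.3420
  joint[2] = (0.5472, -1.5035) + 8.8 * (0.9397, -0.3420) = (0.5472 + 8.2693, -1.5035 + -3.0098) = (8.8165, -4.5133)
End effector: (8.8165, -4.5133)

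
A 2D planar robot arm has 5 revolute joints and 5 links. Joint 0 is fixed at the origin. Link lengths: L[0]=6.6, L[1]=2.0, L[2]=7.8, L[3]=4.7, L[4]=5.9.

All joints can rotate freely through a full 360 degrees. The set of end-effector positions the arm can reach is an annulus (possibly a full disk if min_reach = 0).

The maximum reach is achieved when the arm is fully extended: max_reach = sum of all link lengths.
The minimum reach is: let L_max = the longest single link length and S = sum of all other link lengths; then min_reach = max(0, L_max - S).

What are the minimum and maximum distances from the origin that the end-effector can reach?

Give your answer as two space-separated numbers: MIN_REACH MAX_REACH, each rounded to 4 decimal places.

Answer: 0.0000 27.0000

Derivation:
Link lengths: [6.6, 2.0, 7.8, 4.7, 5.9]
max_reach = 6.6 + 2 + 7.8 + 4.7 + 5.9 = 27
L_max = max([6.6, 2.0, 7.8, 4.7, 5.9]) = 7.8
S (sum of others) = 27 - 7.8 = 19.2
min_reach = max(0, 7.8 - 19.2) = max(0, -11.4) = 0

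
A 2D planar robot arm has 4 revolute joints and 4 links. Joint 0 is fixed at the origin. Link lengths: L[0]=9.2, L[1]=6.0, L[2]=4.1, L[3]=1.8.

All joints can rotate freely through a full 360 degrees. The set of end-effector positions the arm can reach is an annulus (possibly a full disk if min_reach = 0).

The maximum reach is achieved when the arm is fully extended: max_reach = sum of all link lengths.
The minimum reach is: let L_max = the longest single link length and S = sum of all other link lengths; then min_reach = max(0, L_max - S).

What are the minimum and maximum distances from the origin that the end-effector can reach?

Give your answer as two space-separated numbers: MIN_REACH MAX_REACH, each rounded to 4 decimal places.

Link lengths: [9.2, 6.0, 4.1, 1.8]
max_reach = 9.2 + 6 + 4.1 + 1.8 = 21.1
L_max = max([9.2, 6.0, 4.1, 1.8]) = 9.2
S (sum of others) = 21.1 - 9.2 = 11.9
min_reach = max(0, 9.2 - 11.9) = max(0, -2.7) = 0

Answer: 0.0000 21.1000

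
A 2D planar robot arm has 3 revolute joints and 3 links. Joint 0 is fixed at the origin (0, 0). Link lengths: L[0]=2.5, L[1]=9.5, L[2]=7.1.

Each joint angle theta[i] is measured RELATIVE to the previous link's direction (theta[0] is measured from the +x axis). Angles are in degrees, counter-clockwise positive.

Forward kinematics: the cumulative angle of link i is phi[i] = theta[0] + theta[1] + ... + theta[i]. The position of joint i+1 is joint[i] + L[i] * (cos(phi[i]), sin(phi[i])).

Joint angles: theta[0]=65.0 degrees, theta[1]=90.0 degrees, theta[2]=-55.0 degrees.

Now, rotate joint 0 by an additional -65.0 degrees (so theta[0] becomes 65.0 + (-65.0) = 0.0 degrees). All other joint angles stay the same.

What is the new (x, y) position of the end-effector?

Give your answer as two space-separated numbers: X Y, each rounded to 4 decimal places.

Answer: 8.3160 13.5724

Derivation:
joint[0] = (0.0000, 0.0000)  (base)
link 0: phi[0] = 0 = 0 deg
  cos(0 deg) = 1.0000, sin(0 deg) = 0.0000
  joint[1] = (0.0000, 0.0000) + 2.5 * (1.0000, 0.0000) = (0.0000 + 2.5000, 0.0000 + 0.0000) = (2.5000, 0.0000)
link 1: phi[1] = 0 + 90 = 90 deg
  cos(90 deg) = 0.0000, sin(90 deg) = 1.0000
  joint[2] = (2.5000, 0.0000) + 9.5 * (0.0000, 1.0000) = (2.5000 + 0.0000, 0.0000 + 9.5000) = (2.5000, 9.5000)
link 2: phi[2] = 0 + 90 + -55 = 35 deg
  cos(35 deg) = 0.8192, sin(35 deg) = 0.5736
  joint[3] = (2.5000, 9.5000) + 7.1 * (0.8192, 0.5736) = (2.5000 + 5.8160, 9.5000 + 4.0724) = (8.3160, 13.5724)
End effector: (8.3160, 13.5724)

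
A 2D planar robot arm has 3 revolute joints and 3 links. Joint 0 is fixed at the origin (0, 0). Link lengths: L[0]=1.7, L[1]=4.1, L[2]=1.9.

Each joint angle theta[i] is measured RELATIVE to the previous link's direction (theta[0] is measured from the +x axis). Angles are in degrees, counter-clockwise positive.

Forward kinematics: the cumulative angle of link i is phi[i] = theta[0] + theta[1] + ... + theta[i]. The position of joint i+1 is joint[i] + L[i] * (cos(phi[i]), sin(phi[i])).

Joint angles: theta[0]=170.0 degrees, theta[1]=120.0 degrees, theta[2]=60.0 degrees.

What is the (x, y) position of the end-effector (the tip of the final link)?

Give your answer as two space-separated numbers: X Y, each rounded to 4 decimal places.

Answer: 1.5992 -3.8875

Derivation:
joint[0] = (0.0000, 0.0000)  (base)
link 0: phi[0] = 170 = 170 deg
  cos(170 deg) = -0.9848, sin(170 deg) = 0.1736
  joint[1] = (0.0000, 0.0000) + 1.7 * (-0.9848, 0.1736) = (0.0000 + -1.6742, 0.0000 + 0.2952) = (-1.6742, 0.2952)
link 1: phi[1] = 170 + 120 = 290 deg
  cos(290 deg) = 0.3420, sin(290 deg) = -0.9397
  joint[2] = (-1.6742, 0.2952) + 4.1 * (0.3420, -0.9397) = (-1.6742 + 1.4023, 0.2952 + -3.8527) = (-0.2719, -3.5575)
link 2: phi[2] = 170 + 120 + 60 = 350 deg
  cos(350 deg) = 0.9848, sin(350 deg) = -0.1736
  joint[3] = (-0.2719, -3.5575) + 1.9 * (0.9848, -0.1736) = (-0.2719 + 1.8711, -3.5575 + -0.3299) = (1.5992, -3.8875)
End effector: (1.5992, -3.8875)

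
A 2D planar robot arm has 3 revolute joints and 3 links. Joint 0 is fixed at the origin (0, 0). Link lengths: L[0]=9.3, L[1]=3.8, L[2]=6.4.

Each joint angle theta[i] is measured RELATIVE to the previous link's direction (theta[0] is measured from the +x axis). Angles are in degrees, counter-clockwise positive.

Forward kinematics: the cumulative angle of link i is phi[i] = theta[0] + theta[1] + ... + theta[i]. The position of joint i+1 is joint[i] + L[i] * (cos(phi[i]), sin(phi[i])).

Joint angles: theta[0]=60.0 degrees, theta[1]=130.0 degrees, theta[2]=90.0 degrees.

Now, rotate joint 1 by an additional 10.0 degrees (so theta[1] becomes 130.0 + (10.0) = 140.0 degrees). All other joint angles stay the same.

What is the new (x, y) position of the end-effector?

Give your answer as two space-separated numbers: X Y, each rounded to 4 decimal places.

joint[0] = (0.0000, 0.0000)  (base)
link 0: phi[0] = 60 = 60 deg
  cos(60 deg) = 0.5000, sin(60 deg) = 0.8660
  joint[1] = (0.0000, 0.0000) + 9.3 * (0.5000, 0.8660) = (0.0000 + 4.6500, 0.0000 + 8.0540) = (4.6500, 8.0540)
link 1: phi[1] = 60 + 140 = 200 deg
  cos(200 deg) = -0.9397, sin(200 deg) = -0.3420
  joint[2] = (4.6500, 8.0540) + 3.8 * (-0.9397, -0.3420) = (4.6500 + -3.5708, 8.0540 + -1.2997) = (1.0792, 6.7544)
link 2: phi[2] = 60 + 140 + 90 = 290 deg
  cos(290 deg) = 0.3420, sin(290 deg) = -0.9397
  joint[3] = (1.0792, 6.7544) + 6.4 * (0.3420, -0.9397) = (1.0792 + 2.1889, 6.7544 + -6.0140) = (3.2681, 0.7403)
End effector: (3.2681, 0.7403)

Answer: 3.2681 0.7403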